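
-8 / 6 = -4/3 = -1.33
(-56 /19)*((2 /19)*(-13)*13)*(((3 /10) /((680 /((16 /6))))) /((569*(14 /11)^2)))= 40898/611091775 = 0.00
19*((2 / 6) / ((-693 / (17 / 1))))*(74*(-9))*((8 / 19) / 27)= 10064/6237 = 1.61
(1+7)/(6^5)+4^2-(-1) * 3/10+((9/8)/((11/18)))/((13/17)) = 3250486/173745 = 18.71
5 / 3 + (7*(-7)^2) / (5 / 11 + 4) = 236/3 = 78.67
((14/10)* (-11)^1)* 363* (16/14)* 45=-287496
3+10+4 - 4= 13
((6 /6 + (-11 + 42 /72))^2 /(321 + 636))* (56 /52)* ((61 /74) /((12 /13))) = 5452363/61186752 = 0.09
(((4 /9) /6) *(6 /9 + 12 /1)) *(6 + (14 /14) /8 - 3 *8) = -2717/162 = -16.77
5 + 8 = 13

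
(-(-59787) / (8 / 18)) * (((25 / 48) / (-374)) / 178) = -4484025/4260608 = -1.05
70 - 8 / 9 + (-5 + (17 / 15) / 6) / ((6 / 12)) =2677/45 = 59.49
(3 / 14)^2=9/196 = 0.05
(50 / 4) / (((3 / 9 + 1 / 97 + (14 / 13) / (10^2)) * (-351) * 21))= -60625/12669993 = 0.00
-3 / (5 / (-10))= 6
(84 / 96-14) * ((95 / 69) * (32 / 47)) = -13300/1081 = -12.30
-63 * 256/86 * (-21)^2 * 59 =-209817216/43 = -4879470.14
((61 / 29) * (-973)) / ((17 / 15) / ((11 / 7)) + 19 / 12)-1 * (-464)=-6235468/14703 = -424.09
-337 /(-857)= 337/857 = 0.39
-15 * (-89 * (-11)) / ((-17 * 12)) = 4895/68 = 71.99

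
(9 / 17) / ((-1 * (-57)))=3/323 = 0.01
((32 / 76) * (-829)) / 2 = -3316/19 = -174.53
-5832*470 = -2741040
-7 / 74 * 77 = -539/74 = -7.28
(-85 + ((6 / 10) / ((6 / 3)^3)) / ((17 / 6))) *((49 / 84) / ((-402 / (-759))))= -51165961/546720 = -93.59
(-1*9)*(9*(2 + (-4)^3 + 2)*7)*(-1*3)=-102060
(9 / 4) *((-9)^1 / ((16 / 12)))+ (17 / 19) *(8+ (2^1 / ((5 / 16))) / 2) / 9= -192533/13680 = -14.07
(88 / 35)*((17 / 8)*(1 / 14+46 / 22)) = 5661/490 = 11.55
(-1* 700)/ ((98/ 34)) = -1700/7 = -242.86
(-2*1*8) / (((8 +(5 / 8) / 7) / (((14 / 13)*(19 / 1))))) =-238336/5889 = -40.47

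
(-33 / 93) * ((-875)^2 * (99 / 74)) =-363454.94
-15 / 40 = -3/8 = -0.38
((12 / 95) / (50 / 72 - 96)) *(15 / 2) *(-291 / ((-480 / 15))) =-23571/260756 = -0.09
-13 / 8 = -1.62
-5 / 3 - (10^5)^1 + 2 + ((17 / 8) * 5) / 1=-2399737/24 = -99989.04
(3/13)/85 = 3/1105 = 0.00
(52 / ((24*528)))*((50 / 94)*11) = 325/13536 = 0.02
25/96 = 0.26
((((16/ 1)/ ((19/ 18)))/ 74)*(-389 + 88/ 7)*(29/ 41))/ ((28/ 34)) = -93531960/1412327 = -66.23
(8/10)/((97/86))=344/485 = 0.71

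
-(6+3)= -9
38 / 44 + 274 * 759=207966.86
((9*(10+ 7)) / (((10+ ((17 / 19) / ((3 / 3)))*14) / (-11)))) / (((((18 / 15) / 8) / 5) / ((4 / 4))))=-266475/107 = -2490.42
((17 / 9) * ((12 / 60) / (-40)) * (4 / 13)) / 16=-17/93600 = 0.00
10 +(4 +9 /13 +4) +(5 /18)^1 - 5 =3269/234 = 13.97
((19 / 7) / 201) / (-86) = -19/121002 = 0.00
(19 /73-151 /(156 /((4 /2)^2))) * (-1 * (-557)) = -5727074/2847 = -2011.62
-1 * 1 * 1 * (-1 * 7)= 7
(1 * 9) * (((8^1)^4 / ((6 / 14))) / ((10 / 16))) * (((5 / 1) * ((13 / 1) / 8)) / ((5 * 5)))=1118208/25 = 44728.32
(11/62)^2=121/3844 = 0.03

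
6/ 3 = 2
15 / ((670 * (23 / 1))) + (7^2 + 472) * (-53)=-85103263/3082 = -27613.00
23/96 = 0.24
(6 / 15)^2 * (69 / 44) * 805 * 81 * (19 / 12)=5698917/220 = 25904.17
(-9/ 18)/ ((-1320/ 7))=7/2640 = 0.00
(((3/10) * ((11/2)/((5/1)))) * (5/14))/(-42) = -11/3920 = 0.00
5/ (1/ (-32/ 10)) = -16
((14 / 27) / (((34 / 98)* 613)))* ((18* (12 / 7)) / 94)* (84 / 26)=16464/6367231 = 0.00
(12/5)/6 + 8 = 42/5 = 8.40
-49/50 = -0.98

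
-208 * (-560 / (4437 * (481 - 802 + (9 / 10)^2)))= -896000/10928331 = -0.08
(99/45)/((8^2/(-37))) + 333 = 106153/320 = 331.73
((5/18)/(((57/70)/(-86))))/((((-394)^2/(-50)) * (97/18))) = 376250/214574961 = 0.00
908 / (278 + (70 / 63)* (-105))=681/121 = 5.63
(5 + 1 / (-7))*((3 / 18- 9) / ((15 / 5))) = -14.30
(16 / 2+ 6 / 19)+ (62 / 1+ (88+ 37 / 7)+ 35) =26414/133 = 198.60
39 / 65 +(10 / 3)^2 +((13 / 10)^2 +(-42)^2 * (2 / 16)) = 210511/900 = 233.90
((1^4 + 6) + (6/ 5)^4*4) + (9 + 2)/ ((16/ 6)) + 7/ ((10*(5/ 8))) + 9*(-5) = -122303/5000 = -24.46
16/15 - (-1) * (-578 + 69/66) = -190043/330 = -575.89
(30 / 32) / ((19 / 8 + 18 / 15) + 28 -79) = -75/3794 = -0.02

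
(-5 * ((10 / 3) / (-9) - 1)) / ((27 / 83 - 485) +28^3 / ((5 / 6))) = 76775/289735812 = 0.00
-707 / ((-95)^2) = -707/9025 = -0.08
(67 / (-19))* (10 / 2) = -335/19 = -17.63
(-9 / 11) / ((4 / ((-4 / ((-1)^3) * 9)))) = -81/11 = -7.36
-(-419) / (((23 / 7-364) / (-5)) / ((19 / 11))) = 55727/5555 = 10.03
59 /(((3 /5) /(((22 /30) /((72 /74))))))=24013/324 = 74.11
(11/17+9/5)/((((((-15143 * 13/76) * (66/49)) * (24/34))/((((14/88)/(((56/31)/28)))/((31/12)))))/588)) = -268912/482185 = -0.56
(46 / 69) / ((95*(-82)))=-1/11685 = 0.00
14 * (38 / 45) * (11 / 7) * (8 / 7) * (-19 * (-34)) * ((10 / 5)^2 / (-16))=-1080112/315 = -3428.93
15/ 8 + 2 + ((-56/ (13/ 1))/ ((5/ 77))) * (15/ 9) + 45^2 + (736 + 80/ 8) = 831265/312 = 2664.31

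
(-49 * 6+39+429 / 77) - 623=-6107/7 = -872.43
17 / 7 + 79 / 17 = 842/119 = 7.08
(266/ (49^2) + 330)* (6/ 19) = 679368/6517 = 104.25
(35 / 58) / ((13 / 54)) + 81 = 31482/377 = 83.51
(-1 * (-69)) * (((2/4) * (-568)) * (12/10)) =-117576/5 = -23515.20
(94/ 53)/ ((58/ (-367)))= -11.22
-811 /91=-8.91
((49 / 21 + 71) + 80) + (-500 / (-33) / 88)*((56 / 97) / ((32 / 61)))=153.52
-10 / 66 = -5/33 = -0.15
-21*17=-357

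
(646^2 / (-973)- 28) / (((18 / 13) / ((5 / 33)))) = -14448200/288981 = -50.00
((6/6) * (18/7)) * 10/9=20/7 = 2.86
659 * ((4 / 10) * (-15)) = -3954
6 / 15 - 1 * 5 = -23/5 = -4.60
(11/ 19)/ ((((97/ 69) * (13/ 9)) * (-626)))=-6831/14998334 = 0.00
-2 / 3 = -0.67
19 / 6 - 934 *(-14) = 78475/6 = 13079.17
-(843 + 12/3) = -847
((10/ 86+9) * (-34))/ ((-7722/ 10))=66640/166023 = 0.40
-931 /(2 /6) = -2793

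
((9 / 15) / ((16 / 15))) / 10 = 9/160 = 0.06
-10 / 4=-5/2 = -2.50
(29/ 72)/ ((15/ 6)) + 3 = 569/180 = 3.16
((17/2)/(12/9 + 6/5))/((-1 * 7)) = -255/532 = -0.48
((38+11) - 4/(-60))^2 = 541696/225 = 2407.54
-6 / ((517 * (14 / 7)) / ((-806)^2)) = -1948908/517 = -3769.65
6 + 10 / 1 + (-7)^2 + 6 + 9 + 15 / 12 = 325/4 = 81.25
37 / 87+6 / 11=929/957 = 0.97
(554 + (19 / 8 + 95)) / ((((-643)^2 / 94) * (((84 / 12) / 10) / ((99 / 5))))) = 24246783/5788286 = 4.19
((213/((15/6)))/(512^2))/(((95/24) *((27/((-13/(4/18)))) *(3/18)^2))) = -0.01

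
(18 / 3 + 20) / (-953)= -26/953 = -0.03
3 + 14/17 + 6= 167/17 = 9.82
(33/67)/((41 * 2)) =33/5494 = 0.01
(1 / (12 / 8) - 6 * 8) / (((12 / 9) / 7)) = -497/2 = -248.50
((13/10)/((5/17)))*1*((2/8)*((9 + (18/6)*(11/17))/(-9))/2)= -403/600 = -0.67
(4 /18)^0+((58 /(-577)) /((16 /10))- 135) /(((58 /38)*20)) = -916827/267728 = -3.42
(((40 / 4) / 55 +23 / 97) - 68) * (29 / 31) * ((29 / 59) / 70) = -60643669/136608010 = -0.44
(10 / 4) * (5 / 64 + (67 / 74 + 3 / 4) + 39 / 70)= 189851/33152 = 5.73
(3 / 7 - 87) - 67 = -1075/7 = -153.57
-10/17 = -0.59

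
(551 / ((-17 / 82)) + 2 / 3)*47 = -124883.61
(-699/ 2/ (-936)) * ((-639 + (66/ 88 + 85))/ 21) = -515629/52416 = -9.84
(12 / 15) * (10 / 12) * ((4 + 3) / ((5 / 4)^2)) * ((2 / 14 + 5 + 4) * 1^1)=2048/75 = 27.31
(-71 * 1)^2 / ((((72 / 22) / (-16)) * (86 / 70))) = -7763140/387 = -20059.79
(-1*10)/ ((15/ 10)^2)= -4.44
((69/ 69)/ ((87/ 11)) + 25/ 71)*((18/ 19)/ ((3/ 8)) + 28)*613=36240560/4047 = 8954.92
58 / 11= 5.27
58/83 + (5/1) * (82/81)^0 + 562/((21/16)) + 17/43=32549198/74949 = 434.28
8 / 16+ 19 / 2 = 10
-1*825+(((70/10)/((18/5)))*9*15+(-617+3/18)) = -3538/3 = -1179.33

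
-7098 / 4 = -3549/2 = -1774.50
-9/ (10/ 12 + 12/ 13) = -702/137 = -5.12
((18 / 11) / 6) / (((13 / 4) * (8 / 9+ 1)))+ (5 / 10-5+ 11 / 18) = -84113/21879 = -3.84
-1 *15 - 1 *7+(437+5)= 420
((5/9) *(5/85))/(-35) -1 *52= -55693/1071 = -52.00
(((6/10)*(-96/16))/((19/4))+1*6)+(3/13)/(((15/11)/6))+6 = 15138/1235 = 12.26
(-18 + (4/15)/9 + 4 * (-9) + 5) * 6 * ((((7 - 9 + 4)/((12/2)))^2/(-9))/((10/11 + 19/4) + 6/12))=581768/987795 = 0.59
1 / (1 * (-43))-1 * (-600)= 25799/43 = 599.98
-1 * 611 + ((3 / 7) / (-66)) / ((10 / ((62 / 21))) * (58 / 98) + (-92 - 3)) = -611.00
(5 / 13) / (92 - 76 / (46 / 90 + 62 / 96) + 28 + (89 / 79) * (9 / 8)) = 2632280/380365869 = 0.01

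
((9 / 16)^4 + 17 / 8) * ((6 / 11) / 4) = 437475/1441792 = 0.30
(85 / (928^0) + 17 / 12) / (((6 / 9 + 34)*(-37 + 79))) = 1037/17472 = 0.06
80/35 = 16/7 = 2.29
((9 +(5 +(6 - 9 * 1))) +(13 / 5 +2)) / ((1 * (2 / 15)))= 117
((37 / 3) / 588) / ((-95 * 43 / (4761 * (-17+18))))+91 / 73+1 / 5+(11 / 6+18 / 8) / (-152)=103011427/73829280 = 1.40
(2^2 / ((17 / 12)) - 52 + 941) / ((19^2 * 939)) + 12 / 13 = 69348809/74914359 = 0.93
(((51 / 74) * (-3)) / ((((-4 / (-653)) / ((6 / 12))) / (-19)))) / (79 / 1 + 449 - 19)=1898271/301328 = 6.30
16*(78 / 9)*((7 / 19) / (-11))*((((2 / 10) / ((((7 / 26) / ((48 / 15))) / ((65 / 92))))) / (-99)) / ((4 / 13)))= 1827904/7138395 = 0.26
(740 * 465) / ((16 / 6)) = 258075/2 = 129037.50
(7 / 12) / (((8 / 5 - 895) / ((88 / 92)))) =-385/616446 = 0.00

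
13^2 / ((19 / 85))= 14365/19 = 756.05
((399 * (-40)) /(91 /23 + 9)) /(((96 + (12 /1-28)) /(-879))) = 8066583/596 = 13534.54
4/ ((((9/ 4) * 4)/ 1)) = 4/9 = 0.44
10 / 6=5/3 = 1.67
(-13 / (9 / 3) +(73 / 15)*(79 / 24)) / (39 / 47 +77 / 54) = 593187/114500 = 5.18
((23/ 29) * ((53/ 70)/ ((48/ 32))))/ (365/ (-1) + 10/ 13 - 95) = -15847/18178650 = 0.00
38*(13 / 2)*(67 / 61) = 16549/61 = 271.30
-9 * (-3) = 27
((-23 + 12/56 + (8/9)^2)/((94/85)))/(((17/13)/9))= -1621295/11844 = -136.89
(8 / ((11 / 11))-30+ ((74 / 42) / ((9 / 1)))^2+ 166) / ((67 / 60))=128.99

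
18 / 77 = 0.23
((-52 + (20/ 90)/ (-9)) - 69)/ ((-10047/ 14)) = 137242/813807 = 0.17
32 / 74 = 16/37 = 0.43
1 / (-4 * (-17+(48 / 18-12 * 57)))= 3/8380 = 0.00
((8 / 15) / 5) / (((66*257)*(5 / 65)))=52/636075 = 0.00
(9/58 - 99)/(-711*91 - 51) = 1911/1251872 = 0.00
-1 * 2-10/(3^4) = -172/81 = -2.12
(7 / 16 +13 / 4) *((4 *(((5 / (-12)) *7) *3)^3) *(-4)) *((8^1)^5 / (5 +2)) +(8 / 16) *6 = 185024003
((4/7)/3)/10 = 2/105 = 0.02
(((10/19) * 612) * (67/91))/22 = 205020/19019 = 10.78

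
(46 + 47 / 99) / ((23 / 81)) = 41409/253 = 163.67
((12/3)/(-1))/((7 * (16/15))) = -15/28 = -0.54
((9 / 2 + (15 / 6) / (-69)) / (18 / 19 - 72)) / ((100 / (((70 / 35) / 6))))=-1463/6986250 = 0.00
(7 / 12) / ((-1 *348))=-7/4176 = 0.00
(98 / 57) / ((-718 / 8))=-392/20463 = -0.02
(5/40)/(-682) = -1/5456 = 0.00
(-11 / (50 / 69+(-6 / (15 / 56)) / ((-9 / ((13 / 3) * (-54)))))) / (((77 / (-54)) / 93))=-866295/702373 = -1.23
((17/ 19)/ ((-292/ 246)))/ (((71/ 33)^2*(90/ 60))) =-759033/6991867 = -0.11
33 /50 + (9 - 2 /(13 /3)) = 9.20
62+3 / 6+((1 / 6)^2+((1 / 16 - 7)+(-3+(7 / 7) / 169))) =1279981/24336 = 52.60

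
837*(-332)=-277884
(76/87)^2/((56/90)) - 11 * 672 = -43509484/5887 = -7390.77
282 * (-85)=-23970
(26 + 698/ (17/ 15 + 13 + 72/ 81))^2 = 599907049/114244 = 5251.10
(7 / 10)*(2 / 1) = 7/5 = 1.40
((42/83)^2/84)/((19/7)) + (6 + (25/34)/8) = 216926371/35602352 = 6.09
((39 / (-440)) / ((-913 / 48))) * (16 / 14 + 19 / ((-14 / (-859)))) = 1911429/351505 = 5.44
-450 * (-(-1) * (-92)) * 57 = 2359800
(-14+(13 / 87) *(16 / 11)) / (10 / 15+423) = -13190/405449 = -0.03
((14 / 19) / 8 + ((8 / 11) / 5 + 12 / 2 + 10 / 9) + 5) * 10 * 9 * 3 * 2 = 1393671/209 = 6668.28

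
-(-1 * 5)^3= 125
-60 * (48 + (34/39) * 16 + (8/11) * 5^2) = -687520/143 = -4807.83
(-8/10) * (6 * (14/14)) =-24/5 = -4.80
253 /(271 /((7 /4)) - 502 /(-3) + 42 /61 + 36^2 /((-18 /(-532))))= 0.01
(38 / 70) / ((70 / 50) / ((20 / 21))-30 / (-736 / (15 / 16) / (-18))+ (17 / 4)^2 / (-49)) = 1957760/1491383 = 1.31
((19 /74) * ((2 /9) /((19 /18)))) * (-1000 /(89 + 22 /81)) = -162000/267547 = -0.61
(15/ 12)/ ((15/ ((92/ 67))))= 23/201 = 0.11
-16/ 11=-1.45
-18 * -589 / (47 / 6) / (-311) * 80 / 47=-5088960/686999 = -7.41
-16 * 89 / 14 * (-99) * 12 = 845856/7 = 120836.57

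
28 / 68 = 7/17 = 0.41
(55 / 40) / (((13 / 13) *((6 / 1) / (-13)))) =-2.98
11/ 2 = 5.50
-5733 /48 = -119.44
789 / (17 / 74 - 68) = -58386/5015 = -11.64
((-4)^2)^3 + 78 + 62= 4236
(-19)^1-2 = -21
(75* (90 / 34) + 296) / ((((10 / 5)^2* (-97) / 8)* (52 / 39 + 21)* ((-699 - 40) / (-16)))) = -807072/81646937 = -0.01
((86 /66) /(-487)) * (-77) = 301/1461 = 0.21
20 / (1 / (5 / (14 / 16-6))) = -800/41 = -19.51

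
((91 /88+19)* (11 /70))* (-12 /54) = -0.70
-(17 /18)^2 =-289/324 = -0.89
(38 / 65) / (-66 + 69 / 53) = -2014/222885 = -0.01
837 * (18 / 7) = 15066/7 = 2152.29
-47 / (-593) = 47/593 = 0.08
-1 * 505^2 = -255025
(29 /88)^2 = 0.11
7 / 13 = 0.54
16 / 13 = 1.23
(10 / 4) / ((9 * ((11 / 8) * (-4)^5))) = -5/25344 = 0.00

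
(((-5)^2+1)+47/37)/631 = 1009/23347 = 0.04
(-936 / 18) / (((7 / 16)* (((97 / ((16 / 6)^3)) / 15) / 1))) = -2129920/6111 = -348.54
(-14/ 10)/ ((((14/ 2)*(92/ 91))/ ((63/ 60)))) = -1911/9200 = -0.21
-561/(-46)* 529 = 12903/2 = 6451.50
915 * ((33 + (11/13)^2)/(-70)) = -74481/169 = -440.72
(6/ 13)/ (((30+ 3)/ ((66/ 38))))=6/247 = 0.02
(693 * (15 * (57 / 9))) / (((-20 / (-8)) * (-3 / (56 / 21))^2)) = 187264/9 = 20807.11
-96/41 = -2.34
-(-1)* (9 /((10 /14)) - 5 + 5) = 63/5 = 12.60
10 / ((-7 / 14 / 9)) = -180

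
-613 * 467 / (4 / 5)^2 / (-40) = 1431355/128 = 11182.46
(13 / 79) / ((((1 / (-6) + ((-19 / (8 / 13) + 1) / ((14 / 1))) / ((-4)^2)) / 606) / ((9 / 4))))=-95292288/127427 = -747.82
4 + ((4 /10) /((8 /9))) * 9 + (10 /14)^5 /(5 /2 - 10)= 8092781/1008420 = 8.03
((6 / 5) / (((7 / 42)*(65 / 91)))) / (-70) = -18/125 = -0.14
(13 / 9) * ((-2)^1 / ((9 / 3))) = -26/27 = -0.96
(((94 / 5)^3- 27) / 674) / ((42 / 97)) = 80239273/3538500 = 22.68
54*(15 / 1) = 810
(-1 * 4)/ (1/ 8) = -32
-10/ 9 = -1.11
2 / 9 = 0.22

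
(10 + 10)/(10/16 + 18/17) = 2720/229 = 11.88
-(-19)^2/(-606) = 361/606 = 0.60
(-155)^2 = 24025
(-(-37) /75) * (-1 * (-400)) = 592/3 = 197.33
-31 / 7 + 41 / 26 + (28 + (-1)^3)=4395/182 = 24.15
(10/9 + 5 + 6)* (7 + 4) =1199/9 = 133.22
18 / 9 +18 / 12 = 7/2 = 3.50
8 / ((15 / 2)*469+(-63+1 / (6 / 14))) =48/20741 = 0.00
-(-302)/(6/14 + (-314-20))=-2114/2335 = -0.91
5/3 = 1.67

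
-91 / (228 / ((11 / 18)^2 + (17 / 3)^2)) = -957775/73872 = -12.97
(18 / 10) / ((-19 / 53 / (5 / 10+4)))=-4293/190 = -22.59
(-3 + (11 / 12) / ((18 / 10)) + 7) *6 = 487/18 = 27.06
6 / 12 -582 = -1163/2 = -581.50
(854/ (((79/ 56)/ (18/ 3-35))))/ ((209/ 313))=-434098448/16511 = -26291.47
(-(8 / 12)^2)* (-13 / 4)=13/9 = 1.44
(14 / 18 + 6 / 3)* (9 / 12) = 25/12 = 2.08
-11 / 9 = -1.22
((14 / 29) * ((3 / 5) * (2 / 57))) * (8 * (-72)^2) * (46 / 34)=26707968/46835 = 570.26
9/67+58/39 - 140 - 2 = -366809/2613 = -140.38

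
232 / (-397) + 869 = 344761/397 = 868.42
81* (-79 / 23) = -6399/23 = -278.22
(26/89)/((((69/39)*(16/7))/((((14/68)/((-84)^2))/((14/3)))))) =169/374158848 = 0.00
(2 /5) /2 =1/5 = 0.20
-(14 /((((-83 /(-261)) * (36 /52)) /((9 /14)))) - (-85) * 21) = -151548/83 = -1825.88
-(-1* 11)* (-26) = -286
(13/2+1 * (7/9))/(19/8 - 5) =-524/189 = -2.77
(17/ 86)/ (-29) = -17/2494 = -0.01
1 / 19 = 0.05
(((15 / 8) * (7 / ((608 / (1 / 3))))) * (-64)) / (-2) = 35/152 = 0.23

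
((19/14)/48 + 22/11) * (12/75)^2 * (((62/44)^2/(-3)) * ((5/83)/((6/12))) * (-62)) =40605133/158177250 = 0.26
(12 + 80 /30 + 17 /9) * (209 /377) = 31141/3393 = 9.18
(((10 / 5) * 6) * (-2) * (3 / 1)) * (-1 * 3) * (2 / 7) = 432/7 = 61.71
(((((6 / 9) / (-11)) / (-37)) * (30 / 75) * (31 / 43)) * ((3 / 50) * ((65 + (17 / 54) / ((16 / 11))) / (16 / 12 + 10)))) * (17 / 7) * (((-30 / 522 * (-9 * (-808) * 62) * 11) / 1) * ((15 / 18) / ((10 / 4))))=-188589523/5011650 = -37.63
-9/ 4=-2.25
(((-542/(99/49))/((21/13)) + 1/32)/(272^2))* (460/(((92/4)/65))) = -512852275/175785984 = -2.92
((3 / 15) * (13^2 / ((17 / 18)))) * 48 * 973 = 1671453.74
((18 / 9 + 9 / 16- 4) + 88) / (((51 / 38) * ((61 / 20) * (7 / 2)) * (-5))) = -26315/21777 = -1.21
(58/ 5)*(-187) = -10846/5 = -2169.20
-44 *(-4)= 176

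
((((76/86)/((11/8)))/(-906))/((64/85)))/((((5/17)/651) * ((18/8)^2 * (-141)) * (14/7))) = 1191547/815722083 = 0.00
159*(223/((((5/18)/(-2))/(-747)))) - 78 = 953509254/5 = 190701850.80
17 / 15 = 1.13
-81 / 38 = -2.13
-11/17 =-0.65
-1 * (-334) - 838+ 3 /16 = -8061/16 = -503.81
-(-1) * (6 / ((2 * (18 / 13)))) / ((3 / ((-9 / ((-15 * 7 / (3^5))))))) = 1053/70 = 15.04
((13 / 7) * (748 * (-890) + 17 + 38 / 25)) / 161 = -216352981/28175 = -7678.90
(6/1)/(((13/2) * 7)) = 12/91 = 0.13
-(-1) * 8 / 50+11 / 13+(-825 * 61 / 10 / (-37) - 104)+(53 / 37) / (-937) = 744058801/22534850 = 33.02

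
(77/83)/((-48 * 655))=-77/2609520 = 0.00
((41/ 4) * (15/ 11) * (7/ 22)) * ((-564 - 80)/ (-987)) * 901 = 29737505/11374 = 2614.52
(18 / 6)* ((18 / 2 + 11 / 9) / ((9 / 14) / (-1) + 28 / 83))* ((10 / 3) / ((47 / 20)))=-4276160/30033 = -142.38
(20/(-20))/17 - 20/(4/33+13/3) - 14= -15451/833 = -18.55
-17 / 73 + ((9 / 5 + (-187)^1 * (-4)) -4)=272132/365 = 745.57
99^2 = 9801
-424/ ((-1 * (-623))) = -0.68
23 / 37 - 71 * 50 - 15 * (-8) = -126887/37 = -3429.38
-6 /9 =-0.67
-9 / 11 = -0.82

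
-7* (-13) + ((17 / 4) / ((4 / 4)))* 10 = 267/2 = 133.50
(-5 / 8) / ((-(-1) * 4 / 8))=-5/4 = -1.25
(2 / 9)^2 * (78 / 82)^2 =676/15129 = 0.04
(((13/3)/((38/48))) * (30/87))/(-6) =-520/1653 = -0.31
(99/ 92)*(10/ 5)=99/46 = 2.15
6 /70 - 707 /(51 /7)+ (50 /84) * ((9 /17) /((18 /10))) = -49357/510 = -96.78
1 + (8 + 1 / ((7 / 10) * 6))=194/21 = 9.24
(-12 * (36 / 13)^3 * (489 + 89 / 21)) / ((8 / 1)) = -241631424/15379 = -15711.78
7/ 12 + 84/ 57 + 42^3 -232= 16839637/228 = 73858.06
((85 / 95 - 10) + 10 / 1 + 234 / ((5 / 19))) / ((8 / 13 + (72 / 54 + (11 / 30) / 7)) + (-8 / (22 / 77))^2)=1.13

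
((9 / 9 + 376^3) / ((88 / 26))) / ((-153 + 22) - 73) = -691045901/8976 = -76988.18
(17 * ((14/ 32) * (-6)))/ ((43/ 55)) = -19635/344 = -57.08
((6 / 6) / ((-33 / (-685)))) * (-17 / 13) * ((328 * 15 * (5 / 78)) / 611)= -47744500/3407547 = -14.01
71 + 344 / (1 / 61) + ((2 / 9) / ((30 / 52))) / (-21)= 59690873/2835 = 21054.98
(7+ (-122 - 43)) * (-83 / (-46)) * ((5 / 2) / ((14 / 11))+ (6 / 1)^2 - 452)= 76015301/644 = 118036.18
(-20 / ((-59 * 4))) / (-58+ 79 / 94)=-470/317007 = 0.00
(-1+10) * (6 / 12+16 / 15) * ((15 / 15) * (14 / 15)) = 329/25 = 13.16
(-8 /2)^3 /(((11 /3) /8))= -139.64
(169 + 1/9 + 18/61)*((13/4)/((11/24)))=2418104/2013 = 1201.24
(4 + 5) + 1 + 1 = 11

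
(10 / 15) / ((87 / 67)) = 134/261 = 0.51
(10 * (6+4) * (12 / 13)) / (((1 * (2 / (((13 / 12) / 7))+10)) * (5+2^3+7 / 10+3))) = 6000/24883 = 0.24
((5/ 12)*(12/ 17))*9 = 45/17 = 2.65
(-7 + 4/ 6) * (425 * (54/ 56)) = -72675/28 = -2595.54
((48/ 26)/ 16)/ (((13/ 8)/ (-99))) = -1188/169 = -7.03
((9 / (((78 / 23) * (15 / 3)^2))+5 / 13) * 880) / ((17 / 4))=112288/1105 = 101.62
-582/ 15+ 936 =4486/5 = 897.20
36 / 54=2/3 = 0.67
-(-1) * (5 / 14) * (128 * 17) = 5440/7 = 777.14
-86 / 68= -43/34 = -1.26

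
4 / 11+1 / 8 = 43/88 = 0.49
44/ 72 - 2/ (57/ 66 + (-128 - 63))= 46805/75294 = 0.62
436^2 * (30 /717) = 1900960/239 = 7953.81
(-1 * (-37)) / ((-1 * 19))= -37/19 = -1.95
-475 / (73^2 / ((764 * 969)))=-351650100/5329 = -65988.01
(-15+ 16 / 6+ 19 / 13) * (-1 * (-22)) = -239.18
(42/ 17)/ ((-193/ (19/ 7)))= -114/3281 = -0.03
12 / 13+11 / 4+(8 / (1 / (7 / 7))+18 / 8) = 181/13 = 13.92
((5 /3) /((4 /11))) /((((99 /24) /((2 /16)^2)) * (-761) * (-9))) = 5/1972512 = 0.00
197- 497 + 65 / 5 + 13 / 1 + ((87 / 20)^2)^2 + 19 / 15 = 85.33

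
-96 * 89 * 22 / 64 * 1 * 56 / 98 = -11748/7 = -1678.29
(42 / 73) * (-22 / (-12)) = 77/73 = 1.05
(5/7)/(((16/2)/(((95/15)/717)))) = 95/120456 = 0.00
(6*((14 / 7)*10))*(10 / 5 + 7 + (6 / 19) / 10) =20592/19 = 1083.79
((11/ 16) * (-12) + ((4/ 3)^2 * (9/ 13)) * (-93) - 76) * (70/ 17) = -361655/442 = -818.22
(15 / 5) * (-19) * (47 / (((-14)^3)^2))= -2679/7529536 = 0.00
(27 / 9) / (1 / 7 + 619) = 21/4334 = 0.00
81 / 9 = 9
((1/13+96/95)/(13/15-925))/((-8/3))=12087/27391312 = 0.00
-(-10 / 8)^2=-1.56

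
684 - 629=55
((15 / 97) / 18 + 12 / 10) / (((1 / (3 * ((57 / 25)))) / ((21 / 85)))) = 4209849/2061250 = 2.04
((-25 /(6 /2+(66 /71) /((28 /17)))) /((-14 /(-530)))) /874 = -470375/1548291 = -0.30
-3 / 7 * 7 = -3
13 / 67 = 0.19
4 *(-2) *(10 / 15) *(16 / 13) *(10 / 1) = -2560/39 = -65.64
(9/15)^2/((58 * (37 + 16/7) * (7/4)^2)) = 72/1395625 = 0.00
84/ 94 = 42/47 = 0.89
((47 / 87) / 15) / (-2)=-47/2610 = -0.02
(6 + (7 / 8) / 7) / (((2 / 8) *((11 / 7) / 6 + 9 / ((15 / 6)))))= 5145/811 = 6.34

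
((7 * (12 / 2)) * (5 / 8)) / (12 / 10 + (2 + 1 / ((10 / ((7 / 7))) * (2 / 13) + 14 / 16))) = 6275/864 = 7.26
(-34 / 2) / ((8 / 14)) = -119/4 = -29.75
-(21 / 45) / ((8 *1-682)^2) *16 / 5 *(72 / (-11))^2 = -48384/343546225 = 0.00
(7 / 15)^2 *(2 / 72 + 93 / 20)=20629/20250 = 1.02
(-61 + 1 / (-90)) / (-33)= 5491/2970 = 1.85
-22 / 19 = -1.16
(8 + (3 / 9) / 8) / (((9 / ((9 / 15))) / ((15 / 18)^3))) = 4825/15552 = 0.31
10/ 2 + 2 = 7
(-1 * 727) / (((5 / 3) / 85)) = -37077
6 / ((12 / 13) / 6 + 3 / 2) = 156/43 = 3.63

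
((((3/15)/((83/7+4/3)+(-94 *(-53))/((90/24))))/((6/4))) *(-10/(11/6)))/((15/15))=-840/1549691 = 0.00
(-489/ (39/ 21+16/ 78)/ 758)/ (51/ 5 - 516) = 74165/119917874 = 0.00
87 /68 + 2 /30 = 1373/1020 = 1.35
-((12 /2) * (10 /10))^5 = -7776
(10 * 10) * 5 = 500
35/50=7/10 = 0.70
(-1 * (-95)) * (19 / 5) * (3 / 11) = 1083/11 = 98.45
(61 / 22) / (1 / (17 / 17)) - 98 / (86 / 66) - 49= -114879/946 = -121.44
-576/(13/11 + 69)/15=-528/965 = -0.55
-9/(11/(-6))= 54/11 = 4.91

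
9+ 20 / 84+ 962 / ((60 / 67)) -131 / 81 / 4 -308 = 8789261/11340 = 775.07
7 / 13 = 0.54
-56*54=-3024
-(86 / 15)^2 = -7396/225 = -32.87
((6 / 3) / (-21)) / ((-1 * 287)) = 2/6027 = 0.00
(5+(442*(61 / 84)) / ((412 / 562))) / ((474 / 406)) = 1406471/3708 = 379.31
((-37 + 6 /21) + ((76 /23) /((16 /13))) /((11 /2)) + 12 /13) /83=-0.43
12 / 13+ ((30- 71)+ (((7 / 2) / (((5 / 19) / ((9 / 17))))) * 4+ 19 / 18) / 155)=-122973959/3082950 = -39.89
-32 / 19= -1.68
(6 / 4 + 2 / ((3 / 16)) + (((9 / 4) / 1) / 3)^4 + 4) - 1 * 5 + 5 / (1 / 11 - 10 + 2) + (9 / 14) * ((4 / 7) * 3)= 4348189/363776 = 11.95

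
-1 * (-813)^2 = -660969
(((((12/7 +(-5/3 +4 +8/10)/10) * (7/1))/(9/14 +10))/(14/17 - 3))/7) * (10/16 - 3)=687667/3307800 = 0.21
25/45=5/9 = 0.56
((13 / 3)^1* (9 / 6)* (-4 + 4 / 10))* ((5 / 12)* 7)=-273/4 = -68.25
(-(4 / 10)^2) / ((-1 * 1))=4/25 = 0.16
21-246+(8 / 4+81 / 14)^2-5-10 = -179.38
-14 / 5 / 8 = -7/20 = -0.35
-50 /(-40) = 5/4 = 1.25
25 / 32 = 0.78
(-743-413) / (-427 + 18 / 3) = 1156/421 = 2.75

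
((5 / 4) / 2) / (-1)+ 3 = 2.38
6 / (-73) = -6/73 = -0.08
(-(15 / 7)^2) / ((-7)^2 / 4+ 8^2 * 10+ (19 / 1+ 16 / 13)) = -11700/1713481 = -0.01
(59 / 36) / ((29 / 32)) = 472/261 = 1.81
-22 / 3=-7.33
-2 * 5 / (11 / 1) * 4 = -3.64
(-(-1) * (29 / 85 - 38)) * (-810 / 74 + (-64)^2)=-28460091/185 = -153838.33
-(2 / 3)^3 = -8/27 = -0.30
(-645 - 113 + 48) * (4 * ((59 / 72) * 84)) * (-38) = 22285480/3 = 7428493.33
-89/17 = -5.24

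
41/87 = 0.47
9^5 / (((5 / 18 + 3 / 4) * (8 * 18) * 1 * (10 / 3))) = 177147/1480 = 119.69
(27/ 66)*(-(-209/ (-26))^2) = -35739/1352 = -26.43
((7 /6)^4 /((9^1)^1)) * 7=16807/11664 = 1.44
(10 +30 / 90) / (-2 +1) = -10.33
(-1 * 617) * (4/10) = -246.80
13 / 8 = 1.62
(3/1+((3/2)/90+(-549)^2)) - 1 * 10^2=18078241/60 = 301304.02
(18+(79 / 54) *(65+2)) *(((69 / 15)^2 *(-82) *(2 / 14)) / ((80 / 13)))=-4673.18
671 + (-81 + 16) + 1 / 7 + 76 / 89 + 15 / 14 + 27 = 791295/1246 = 635.07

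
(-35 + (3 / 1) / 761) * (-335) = 8921720/761 = 11723.68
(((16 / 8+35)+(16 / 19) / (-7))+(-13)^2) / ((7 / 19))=27382/49 = 558.82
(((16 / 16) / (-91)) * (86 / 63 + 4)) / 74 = -13/16317 = 0.00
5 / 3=1.67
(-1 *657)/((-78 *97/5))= 1095/2522 = 0.43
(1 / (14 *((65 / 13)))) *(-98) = -7/5 = -1.40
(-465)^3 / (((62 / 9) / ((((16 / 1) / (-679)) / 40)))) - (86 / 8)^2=92153729/10864 = 8482.49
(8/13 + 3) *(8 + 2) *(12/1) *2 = 11280/13 = 867.69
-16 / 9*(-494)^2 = -3904576/9 = -433841.78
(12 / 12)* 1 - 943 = -942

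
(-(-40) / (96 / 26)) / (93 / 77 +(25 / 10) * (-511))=-5005/589647 = -0.01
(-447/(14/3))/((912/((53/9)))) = -7897/12768 = -0.62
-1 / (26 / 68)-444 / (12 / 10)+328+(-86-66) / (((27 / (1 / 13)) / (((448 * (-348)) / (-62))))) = -4111388/3627 = -1133.55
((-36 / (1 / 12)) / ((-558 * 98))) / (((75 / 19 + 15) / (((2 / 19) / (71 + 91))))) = 1/3691170 = 0.00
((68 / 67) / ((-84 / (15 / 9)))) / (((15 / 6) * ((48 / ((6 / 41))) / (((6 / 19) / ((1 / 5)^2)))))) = -425/2192106 = 0.00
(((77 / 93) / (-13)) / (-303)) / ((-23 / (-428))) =32956/8425521 = 0.00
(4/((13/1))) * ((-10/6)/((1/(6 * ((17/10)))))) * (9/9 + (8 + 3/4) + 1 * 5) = -77.15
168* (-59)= -9912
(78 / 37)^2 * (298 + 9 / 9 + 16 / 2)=1867788/1369 = 1364.34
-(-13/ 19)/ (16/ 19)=13/16 = 0.81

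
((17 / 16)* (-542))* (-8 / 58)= 79.43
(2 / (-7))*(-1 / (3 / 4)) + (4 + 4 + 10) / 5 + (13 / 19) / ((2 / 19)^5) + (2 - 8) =177881381/3360 = 52940.89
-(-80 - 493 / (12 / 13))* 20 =36845/3 = 12281.67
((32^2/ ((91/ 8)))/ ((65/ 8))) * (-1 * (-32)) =2097152/5915 = 354.55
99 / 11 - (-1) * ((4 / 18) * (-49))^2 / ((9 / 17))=169829/729 = 232.96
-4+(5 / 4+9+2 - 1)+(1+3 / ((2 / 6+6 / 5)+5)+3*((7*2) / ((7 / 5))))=7587/196 = 38.71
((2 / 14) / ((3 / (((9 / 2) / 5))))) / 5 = 3/350 = 0.01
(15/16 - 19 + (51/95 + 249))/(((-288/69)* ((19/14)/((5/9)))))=-56646401/2495232 = -22.70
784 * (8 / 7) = 896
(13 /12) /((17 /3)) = 13/68 = 0.19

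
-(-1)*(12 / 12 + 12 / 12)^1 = 2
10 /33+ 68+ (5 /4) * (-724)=-27611/33 = -836.70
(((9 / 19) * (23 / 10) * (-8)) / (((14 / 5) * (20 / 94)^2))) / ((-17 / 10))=457263/11305 = 40.45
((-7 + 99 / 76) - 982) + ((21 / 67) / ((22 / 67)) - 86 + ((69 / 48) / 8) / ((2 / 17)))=-57314313/53504 = -1071.22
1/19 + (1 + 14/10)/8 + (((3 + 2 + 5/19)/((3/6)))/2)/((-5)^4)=343/950 = 0.36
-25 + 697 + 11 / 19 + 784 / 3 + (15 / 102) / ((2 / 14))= 1811917/1938 = 934.94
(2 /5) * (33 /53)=66/265 = 0.25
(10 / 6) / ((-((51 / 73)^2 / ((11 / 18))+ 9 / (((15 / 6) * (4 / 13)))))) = -2930950/21979809 = -0.13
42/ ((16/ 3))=63/8 = 7.88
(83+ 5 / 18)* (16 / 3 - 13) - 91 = -729.46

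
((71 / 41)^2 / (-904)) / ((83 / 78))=-196599/63064396 = 0.00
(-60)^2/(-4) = -900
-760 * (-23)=17480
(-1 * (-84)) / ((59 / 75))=6300/59 = 106.78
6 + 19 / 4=43/4 = 10.75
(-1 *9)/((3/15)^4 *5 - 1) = 1125/124 = 9.07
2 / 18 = 1/9 = 0.11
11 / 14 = 0.79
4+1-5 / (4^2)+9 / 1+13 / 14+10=24.62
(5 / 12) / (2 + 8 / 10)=0.15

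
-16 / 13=-1.23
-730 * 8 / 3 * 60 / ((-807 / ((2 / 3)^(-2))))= 87600/269 = 325.65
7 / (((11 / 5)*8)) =35/88 = 0.40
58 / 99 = 0.59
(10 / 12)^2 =25/36 = 0.69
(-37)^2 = 1369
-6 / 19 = -0.32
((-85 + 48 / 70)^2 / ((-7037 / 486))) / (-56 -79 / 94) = 44937828/5202575 = 8.64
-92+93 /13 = -1103/13 = -84.85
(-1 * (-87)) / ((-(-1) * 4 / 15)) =1305/4 = 326.25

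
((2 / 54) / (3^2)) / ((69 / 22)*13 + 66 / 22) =22/234009 = 0.00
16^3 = 4096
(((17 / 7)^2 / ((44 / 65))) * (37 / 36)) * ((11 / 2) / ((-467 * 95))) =-139009/125215776 = 0.00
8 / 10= 4/5 = 0.80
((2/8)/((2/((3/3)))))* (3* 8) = 3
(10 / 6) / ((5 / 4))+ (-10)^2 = 304/3 = 101.33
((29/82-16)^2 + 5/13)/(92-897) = -21432777/70366660 = -0.30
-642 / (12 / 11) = -1177/2 = -588.50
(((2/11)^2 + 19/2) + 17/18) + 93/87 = 364649/31581 = 11.55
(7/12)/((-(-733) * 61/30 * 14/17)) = 85/178852 = 0.00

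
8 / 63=0.13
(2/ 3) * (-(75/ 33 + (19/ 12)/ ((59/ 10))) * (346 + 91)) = -4324115/5841 = -740.30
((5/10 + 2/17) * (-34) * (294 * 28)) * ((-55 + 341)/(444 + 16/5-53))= -125422.10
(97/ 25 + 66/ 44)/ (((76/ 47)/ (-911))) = -11517773/3800 = -3030.99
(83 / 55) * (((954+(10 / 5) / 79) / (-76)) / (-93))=0.20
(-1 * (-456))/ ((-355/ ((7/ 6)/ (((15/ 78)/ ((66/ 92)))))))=-228228/40825 = -5.59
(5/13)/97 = 5/1261 = 0.00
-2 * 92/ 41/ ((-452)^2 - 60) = -46/2093501 = 0.00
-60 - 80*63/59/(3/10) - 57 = -23703/59 = -401.75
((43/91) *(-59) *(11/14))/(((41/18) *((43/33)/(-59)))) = 11372427/26117 = 435.44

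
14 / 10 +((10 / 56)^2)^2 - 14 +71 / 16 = -25082523/3073280 = -8.16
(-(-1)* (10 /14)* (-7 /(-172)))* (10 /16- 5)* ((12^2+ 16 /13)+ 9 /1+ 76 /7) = -375575/17888 = -21.00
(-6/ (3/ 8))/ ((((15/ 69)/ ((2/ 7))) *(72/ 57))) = -16.65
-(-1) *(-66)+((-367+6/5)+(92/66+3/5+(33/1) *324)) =10262.19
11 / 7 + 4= 39/7 = 5.57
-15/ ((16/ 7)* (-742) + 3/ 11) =165/18653 = 0.01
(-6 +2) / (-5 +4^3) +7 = 409/59 = 6.93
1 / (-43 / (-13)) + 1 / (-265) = 3402/11395 = 0.30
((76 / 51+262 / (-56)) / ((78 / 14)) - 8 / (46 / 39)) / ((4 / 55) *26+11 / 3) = -1.32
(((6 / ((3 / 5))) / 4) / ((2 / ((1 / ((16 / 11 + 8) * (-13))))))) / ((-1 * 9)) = 55/48672 = 0.00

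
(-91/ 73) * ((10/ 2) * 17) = -7735/73 = -105.96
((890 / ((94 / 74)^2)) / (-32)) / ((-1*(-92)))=-609205/3251648 = -0.19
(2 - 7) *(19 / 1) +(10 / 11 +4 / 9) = -9271/99 = -93.65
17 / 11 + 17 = 204/11 = 18.55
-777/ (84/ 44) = -407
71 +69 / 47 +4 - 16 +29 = 4205/47 = 89.47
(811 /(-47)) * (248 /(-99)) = 201128/4653 = 43.23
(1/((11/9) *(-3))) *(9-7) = -0.55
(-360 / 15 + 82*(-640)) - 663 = -53167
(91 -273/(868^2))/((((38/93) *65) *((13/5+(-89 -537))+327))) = -753421/65176384 = -0.01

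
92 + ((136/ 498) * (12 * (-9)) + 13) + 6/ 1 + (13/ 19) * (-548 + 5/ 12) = -5547689/18924 = -293.16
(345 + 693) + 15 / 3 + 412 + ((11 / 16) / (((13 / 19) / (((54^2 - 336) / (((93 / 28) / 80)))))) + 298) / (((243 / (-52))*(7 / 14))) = -25396.13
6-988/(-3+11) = -235/2 = -117.50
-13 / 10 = -1.30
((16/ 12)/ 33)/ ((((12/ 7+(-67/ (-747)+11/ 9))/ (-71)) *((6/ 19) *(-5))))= 783769/1305480 = 0.60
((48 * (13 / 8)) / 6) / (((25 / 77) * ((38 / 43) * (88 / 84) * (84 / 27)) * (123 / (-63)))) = -2218671/311600 = -7.12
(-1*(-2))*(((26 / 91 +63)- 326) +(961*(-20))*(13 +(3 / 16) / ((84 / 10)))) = -14030897/28 = -501103.46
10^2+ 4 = 104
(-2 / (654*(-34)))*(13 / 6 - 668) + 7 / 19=23003/74556 = 0.31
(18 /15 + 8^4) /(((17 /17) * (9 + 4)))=20486/65 = 315.17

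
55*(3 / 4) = 165/4 = 41.25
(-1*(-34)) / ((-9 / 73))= -2482/9 = -275.78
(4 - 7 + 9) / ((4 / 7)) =21/2 = 10.50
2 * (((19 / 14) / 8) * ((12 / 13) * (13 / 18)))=19/84 = 0.23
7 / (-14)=-1/2 = -0.50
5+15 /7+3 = 71/7 = 10.14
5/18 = 0.28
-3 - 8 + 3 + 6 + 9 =7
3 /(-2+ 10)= 3/8 = 0.38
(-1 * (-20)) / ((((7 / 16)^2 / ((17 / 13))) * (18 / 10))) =435200/5733 = 75.91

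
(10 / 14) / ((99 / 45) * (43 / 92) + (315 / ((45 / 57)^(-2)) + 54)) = 830300/292183451 = 0.00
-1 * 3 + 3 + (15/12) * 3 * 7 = 105/4 = 26.25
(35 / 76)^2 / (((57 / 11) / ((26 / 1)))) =175175/164616 = 1.06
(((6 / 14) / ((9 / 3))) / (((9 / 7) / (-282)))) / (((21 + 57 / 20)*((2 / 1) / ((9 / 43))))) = -0.14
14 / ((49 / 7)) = 2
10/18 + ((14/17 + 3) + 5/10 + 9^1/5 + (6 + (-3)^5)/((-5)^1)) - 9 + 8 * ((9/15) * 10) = 142411/1530 = 93.08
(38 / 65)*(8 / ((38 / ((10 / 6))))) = 8/39 = 0.21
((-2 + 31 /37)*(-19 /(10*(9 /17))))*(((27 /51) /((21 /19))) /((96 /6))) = 15523/124320 = 0.12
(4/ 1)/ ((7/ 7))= 4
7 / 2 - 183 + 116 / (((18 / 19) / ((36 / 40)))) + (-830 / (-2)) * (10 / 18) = 14513/90 = 161.26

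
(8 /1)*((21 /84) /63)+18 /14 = 83/63 = 1.32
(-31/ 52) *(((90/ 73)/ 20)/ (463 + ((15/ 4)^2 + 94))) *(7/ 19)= -3906/164749247 = 0.00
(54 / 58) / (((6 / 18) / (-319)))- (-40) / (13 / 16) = -10943/13 = -841.77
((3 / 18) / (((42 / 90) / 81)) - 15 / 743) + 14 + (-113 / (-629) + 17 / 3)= 956985235/19628574 = 48.75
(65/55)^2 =169/121 = 1.40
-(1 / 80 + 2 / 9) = -169/720 = -0.23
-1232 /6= -616/3 = -205.33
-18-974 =-992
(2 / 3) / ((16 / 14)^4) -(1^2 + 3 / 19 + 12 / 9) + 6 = 455219/116736 = 3.90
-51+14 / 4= -95/2 = -47.50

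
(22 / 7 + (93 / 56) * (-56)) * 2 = -1258/7 = -179.71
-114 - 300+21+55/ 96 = -392.43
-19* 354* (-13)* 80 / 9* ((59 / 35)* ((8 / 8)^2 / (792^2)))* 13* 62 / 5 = 346502221/1029105 = 336.70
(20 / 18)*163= 1630/9 = 181.11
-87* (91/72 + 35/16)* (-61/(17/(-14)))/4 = -3771.05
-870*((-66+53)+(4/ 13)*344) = -80776.15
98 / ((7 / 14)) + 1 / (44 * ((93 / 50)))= 196.01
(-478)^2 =228484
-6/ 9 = -2/3 = -0.67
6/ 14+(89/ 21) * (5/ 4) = 481/84 = 5.73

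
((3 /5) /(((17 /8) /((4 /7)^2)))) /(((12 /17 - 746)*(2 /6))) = -576/1552075 = 0.00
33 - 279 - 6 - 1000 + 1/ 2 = -2503/2 = -1251.50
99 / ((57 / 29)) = 957/19 = 50.37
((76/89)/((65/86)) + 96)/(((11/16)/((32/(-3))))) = -1506.98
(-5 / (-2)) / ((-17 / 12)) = -30/17 = -1.76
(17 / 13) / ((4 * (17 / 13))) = 1/4 = 0.25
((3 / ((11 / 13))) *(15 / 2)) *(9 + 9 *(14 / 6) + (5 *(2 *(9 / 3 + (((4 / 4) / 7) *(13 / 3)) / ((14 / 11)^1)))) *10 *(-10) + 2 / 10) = -99071817/1078 = -91903.36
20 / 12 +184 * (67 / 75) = 4151/25 = 166.04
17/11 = 1.55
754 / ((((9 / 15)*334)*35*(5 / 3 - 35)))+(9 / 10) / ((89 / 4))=387287/10404100 = 0.04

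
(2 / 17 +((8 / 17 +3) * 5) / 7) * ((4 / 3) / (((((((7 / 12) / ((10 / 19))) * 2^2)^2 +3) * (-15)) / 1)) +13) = 81877893/2426291 = 33.75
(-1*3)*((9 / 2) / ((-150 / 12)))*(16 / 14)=1.23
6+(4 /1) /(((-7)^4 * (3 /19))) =43294/7203 = 6.01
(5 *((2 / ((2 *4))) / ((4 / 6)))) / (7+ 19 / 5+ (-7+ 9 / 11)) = 825/2032 = 0.41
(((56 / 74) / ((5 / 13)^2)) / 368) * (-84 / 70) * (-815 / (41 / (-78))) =-22560993/872275 = -25.86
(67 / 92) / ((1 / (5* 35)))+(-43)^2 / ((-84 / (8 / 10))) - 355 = -245.16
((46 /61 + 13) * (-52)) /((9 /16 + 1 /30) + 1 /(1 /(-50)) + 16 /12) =10470720/703757 = 14.88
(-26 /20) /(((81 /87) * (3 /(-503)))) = 234.11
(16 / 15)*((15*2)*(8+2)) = 320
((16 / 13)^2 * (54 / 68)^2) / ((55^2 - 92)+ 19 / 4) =62208/191310197 = 0.00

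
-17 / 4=-4.25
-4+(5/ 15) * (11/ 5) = -49/15 = -3.27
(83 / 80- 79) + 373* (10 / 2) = 142963/80 = 1787.04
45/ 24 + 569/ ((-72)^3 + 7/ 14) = 1.87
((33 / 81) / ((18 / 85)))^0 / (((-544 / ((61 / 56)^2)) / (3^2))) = -33489/1705984 = -0.02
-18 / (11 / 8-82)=48/215 = 0.22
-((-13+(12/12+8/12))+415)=-1211/3 = -403.67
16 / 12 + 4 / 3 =2.67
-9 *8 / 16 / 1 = -4.50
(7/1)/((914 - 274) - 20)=7/620 = 0.01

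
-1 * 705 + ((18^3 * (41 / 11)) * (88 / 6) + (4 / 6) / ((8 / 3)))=1272445/4 = 318111.25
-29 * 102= -2958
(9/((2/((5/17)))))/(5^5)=9/21250 = 0.00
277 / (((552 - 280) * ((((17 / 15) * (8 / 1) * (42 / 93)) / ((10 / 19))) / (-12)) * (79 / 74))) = -71486775/48584368 = -1.47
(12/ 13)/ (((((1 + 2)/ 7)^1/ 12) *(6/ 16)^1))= 896/13 = 68.92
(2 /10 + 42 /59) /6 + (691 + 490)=1181.15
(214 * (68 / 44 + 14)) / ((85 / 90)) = 658692/187 = 3522.42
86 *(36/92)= 774/23 = 33.65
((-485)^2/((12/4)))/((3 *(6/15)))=1176125/18 = 65340.28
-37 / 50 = -0.74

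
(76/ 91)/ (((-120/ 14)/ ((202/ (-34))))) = 1919/3315 = 0.58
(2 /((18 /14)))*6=28/3 = 9.33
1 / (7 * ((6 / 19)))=19/42 = 0.45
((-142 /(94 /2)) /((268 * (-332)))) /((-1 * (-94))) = 71/196547984 = 0.00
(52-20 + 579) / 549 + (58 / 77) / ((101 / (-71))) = 2490965/4269573 = 0.58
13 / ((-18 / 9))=-13/2 = -6.50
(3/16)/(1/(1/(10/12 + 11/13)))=117/1048 = 0.11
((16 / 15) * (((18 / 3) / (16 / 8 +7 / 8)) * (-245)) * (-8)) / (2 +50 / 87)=38976/23 = 1694.61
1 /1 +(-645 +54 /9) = -638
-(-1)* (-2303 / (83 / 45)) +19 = -102058/83 = -1229.61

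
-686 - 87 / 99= -22667/33 = -686.88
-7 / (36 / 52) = -91/9 = -10.11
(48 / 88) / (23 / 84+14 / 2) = 504/6721 = 0.07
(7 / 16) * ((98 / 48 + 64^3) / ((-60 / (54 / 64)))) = -26424321/16384 = -1612.81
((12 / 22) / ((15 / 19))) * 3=114/55 = 2.07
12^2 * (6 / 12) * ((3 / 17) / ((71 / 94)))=20304/1207 = 16.82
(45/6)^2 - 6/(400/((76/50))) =35142/625 = 56.23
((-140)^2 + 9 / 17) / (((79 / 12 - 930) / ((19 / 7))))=-75971652/1318639 = -57.61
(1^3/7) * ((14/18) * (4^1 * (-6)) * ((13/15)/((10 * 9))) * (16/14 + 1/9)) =-4108/127575 = -0.03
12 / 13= 0.92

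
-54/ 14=-3.86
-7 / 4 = -1.75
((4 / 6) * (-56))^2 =12544/9 = 1393.78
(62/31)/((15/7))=14/15 = 0.93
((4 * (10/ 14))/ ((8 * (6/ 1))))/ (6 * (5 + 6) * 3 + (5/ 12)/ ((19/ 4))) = 95/316148 = 0.00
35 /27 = 1.30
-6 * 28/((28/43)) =-258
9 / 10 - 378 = -377.10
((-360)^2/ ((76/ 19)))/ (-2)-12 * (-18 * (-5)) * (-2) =-14040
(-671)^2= 450241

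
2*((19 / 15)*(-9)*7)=-798/5 = -159.60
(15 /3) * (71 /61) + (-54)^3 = -9604949/61 = -157458.18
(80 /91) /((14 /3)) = 0.19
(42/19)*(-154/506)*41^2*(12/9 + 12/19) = -18450656/8303 = -2222.17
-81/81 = -1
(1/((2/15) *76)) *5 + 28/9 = 4931/1368 = 3.60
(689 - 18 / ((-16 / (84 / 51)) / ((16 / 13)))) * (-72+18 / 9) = -10694110/221 = -48389.64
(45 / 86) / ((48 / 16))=15/86 = 0.17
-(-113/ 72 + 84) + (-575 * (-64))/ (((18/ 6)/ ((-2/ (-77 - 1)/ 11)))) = -554305/10296 = -53.84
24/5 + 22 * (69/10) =783/5 = 156.60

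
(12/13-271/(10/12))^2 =444282084/4225 = 105155.52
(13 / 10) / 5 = 13/50 = 0.26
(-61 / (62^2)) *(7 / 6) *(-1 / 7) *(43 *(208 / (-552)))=-34099/795708 = -0.04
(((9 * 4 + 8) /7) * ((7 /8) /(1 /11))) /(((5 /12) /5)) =726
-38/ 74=-0.51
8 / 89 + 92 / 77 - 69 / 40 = -120697/274120 = -0.44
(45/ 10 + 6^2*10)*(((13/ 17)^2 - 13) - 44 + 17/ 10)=-115274583/5780 = -19943.70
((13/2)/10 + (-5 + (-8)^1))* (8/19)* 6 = -156/5 = -31.20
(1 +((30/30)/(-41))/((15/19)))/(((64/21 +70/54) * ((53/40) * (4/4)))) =300384/1784033 = 0.17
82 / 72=41/36 = 1.14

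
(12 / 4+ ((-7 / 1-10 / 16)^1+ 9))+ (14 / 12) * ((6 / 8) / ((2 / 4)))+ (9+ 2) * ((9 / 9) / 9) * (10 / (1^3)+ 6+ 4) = 2201/72 = 30.57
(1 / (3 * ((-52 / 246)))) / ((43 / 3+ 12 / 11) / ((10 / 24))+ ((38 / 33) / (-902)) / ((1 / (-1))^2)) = -3051015/71619938 = -0.04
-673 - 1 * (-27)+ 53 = -593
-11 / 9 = -1.22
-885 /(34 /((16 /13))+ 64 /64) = -7080/229 = -30.92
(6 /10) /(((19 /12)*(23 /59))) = 2124/2185 = 0.97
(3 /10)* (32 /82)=24/205 = 0.12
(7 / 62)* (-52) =-182/31 = -5.87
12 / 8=3/2 = 1.50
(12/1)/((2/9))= 54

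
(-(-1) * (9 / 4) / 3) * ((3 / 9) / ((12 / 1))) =1/48 = 0.02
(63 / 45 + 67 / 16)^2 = 199809/6400 = 31.22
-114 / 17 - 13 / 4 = -677/68 = -9.96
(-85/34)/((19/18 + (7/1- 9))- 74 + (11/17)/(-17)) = 13005/390059 = 0.03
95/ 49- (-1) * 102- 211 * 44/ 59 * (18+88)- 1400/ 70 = -16595.79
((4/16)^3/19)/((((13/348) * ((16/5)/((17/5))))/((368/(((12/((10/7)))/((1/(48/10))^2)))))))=0.04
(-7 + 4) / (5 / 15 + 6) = -9/19 = -0.47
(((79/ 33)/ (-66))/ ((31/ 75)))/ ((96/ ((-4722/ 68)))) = 0.06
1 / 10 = 0.10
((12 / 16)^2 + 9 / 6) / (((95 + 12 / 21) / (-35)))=-2695/3568 = -0.76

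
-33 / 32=-1.03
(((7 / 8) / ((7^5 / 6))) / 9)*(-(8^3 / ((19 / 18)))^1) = -768/45619 = -0.02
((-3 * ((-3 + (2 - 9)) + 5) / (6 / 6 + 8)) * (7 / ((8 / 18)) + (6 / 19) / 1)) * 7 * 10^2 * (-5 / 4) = -1780625/76 = -23429.28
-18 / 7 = -2.57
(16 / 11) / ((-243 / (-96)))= 512/891 = 0.57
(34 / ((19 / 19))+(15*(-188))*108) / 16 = -152263/8 = -19032.88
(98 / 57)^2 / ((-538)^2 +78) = 4802/470328489 = 0.00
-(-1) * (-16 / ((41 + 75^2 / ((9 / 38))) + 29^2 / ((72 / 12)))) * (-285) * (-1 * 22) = -601920/143587 = -4.19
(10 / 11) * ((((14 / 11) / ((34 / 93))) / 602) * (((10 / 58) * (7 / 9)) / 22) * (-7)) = -37975/169295214 = 0.00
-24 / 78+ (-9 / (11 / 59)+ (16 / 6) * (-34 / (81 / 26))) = -2699417/34749 = -77.68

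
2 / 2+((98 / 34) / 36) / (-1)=0.92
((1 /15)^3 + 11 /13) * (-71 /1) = -2636798/43875 = -60.10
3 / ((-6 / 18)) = -9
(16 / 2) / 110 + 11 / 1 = 609/55 = 11.07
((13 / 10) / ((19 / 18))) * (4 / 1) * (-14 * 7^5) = -110119464/95 = -1159152.25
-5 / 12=-0.42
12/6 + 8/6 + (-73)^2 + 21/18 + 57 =10781/2 = 5390.50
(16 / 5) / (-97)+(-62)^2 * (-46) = -85759656/485 = -176824.03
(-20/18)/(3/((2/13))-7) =-4/45 = -0.09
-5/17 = -0.29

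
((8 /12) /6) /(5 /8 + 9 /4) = 8/207 = 0.04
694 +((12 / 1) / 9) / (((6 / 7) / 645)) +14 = 5134/3 = 1711.33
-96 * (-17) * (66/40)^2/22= 5049/25 = 201.96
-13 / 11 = -1.18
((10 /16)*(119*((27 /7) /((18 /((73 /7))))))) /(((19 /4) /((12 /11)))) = 38.17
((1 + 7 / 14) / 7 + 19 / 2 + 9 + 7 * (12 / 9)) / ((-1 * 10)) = -589/210 = -2.80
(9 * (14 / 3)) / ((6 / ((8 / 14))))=4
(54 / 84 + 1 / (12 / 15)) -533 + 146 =-10783/28 = -385.11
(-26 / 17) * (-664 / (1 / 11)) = 189904/17 = 11170.82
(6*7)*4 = 168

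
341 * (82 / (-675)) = -27962/675 = -41.43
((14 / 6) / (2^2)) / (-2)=-7/24 = -0.29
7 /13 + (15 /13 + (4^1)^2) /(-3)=-5.18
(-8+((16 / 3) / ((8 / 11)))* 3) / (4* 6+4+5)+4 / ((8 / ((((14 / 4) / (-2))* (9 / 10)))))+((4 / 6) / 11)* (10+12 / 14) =5447/18480 = 0.29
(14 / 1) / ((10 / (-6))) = -42/5 = -8.40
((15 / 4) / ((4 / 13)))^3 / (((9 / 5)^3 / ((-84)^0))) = 34328125/110592 = 310.40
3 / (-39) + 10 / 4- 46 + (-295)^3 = -25672418.58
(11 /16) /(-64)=-11/1024 = -0.01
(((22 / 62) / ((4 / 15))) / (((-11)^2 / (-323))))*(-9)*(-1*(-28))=305235/341 = 895.12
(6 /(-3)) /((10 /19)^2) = -361/50 = -7.22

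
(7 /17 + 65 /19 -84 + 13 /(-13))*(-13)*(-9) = -9496.56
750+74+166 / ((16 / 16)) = 990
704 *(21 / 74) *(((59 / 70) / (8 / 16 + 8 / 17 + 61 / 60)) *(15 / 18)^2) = 4413200/74999 = 58.84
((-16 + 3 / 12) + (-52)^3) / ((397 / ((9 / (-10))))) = 1012491/3176 = 318.79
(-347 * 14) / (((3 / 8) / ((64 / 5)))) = -2487296/15 = -165819.73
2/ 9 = 0.22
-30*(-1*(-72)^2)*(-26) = -4043520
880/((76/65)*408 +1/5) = 57200/31021 = 1.84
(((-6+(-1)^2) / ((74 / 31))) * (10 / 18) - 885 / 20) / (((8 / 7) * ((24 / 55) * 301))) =-3327005/10996992 = -0.30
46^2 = 2116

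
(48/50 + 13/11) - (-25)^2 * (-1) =172464/275 = 627.14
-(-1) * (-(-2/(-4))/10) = -1/20 = -0.05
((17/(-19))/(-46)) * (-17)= -289/874 = -0.33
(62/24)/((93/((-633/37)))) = -211/444 = -0.48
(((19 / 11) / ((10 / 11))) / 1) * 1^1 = 19/10 = 1.90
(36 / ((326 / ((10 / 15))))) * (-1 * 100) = -1200/163 = -7.36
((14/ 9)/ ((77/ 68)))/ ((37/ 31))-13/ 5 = -26539/18315 = -1.45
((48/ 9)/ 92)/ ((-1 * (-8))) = 1/138 = 0.01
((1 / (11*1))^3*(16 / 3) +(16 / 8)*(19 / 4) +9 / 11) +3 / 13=1095587/103818 = 10.55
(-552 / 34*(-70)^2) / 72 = -56350/51 = -1104.90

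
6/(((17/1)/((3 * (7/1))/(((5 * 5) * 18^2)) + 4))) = 10807/7650 = 1.41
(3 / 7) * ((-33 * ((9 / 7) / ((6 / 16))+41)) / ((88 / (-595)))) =237915/56 = 4248.48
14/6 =7/3 = 2.33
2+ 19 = 21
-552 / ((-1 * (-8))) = -69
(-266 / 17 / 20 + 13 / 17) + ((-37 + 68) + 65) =16317/170 = 95.98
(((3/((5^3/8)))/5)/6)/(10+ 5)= 4/9375 = 0.00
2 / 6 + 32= 97/3 = 32.33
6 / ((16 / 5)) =15/8 = 1.88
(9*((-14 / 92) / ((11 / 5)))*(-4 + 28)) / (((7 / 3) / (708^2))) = -812047680/253 = -3209674.62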